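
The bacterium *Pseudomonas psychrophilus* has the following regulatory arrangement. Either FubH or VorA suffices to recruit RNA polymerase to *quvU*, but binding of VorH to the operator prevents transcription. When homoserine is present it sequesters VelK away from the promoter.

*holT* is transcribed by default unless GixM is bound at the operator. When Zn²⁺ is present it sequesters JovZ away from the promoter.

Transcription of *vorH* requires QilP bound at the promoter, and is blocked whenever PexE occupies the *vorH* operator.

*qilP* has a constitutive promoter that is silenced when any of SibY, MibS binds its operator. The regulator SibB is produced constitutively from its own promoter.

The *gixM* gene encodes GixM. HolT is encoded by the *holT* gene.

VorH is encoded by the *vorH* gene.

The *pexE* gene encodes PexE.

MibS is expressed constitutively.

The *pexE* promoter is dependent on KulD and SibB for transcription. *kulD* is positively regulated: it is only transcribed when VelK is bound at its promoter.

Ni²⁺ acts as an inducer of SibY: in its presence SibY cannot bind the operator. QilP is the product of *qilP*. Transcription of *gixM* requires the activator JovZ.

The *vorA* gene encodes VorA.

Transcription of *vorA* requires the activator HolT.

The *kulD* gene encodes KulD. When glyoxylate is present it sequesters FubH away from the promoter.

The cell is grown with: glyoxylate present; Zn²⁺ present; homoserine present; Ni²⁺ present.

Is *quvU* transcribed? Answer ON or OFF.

Ni²⁺ is present, so SibY is inactive.
MibS is produced constitutively and is active.
With repressor MibS bound, *qilP* is not transcribed.
So QilP is not produced.
Homoserine is present, so VelK is inactive.
Required activator VelK is absent, so *kulD* is not transcribed.
So KulD is not produced.
SibB is produced constitutively and is active.
Required activator KulD is absent, so *pexE* is not transcribed.
So PexE is not produced.
Required activator QilP is absent, so *vorH* is not transcribed.
So VorH is not produced.
Glyoxylate is present, so FubH is inactive.
Zn²⁺ is present, so JovZ is inactive.
Required activator JovZ is absent, so *gixM* is not transcribed.
So GixM is not produced.
With no repressor bound, *holT* is transcribed.
So HolT is produced and active.
No repressor is bound and HolT is active, so *vorA* is transcribed.
So VorA is produced and active.
Activator VorA is present, so *quvU* is transcribed.

ON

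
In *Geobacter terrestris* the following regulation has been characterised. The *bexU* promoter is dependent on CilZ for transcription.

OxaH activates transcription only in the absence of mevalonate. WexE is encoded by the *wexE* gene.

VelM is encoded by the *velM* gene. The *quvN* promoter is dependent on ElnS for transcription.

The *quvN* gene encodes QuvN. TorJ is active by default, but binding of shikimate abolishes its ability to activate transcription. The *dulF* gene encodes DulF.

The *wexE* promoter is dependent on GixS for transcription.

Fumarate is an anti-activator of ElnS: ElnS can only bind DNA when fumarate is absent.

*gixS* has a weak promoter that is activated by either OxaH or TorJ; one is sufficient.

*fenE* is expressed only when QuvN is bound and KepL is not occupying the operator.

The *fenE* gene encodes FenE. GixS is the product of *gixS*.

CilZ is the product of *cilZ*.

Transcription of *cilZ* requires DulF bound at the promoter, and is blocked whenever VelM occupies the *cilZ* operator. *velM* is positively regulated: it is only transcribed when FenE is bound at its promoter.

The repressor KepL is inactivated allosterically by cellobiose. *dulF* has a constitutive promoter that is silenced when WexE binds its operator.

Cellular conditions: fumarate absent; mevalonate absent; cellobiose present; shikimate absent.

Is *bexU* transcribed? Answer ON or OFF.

Mevalonate is absent, so OxaH is active.
Shikimate is absent, so TorJ is active.
Activator OxaH is present, so *gixS* is transcribed.
So GixS is produced and active.
No repressor is bound and GixS is active, so *wexE* is transcribed.
So WexE is produced and active.
With repressor WexE bound, *dulF* is not transcribed.
So DulF is not produced.
Cellobiose is present, so KepL is inactive.
Fumarate is absent, so ElnS is active.
No repressor is bound and ElnS is active, so *quvN* is transcribed.
So QuvN is produced and active.
No repressor is bound and QuvN is active, so *fenE* is transcribed.
So FenE is produced and active.
No repressor is bound and FenE is active, so *velM* is transcribed.
So VelM is produced and active.
With repressor VelM bound, *cilZ* is not transcribed.
So CilZ is not produced.
Required activator CilZ is absent, so *bexU* is not transcribed.

OFF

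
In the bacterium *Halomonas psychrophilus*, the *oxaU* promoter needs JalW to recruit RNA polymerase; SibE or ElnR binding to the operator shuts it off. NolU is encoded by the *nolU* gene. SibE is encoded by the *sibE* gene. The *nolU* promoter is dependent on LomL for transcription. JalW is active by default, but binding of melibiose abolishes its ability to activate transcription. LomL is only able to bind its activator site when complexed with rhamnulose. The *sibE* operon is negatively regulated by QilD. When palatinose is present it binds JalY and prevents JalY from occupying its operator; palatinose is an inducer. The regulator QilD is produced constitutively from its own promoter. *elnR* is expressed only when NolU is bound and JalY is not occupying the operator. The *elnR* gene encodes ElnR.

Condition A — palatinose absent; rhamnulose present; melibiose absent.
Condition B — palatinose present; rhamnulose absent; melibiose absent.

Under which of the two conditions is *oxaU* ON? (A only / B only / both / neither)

Condition A:
QilD is produced constitutively and is active.
With repressor QilD bound, *sibE* is not transcribed.
So SibE is not produced.
Palatinose is absent, so JalY is active.
Rhamnulose is present, so LomL is active.
No repressor is bound and LomL is active, so *nolU* is transcribed.
So NolU is produced and active.
With repressor JalY bound, *elnR* is not transcribed.
So ElnR is not produced.
Melibiose is absent, so JalW is active.
No repressor is bound and JalW is active, so *oxaU* is transcribed.
→ *oxaU* is ON in A.
Condition B:
QilD is produced constitutively and is active.
With repressor QilD bound, *sibE* is not transcribed.
So SibE is not produced.
Palatinose is present, so JalY is inactive.
Rhamnulose is absent, so LomL is inactive.
Required activator LomL is absent, so *nolU* is not transcribed.
So NolU is not produced.
Required activator NolU is absent, so *elnR* is not transcribed.
So ElnR is not produced.
Melibiose is absent, so JalW is active.
No repressor is bound and JalW is active, so *oxaU* is transcribed.
→ *oxaU* is ON in B.

both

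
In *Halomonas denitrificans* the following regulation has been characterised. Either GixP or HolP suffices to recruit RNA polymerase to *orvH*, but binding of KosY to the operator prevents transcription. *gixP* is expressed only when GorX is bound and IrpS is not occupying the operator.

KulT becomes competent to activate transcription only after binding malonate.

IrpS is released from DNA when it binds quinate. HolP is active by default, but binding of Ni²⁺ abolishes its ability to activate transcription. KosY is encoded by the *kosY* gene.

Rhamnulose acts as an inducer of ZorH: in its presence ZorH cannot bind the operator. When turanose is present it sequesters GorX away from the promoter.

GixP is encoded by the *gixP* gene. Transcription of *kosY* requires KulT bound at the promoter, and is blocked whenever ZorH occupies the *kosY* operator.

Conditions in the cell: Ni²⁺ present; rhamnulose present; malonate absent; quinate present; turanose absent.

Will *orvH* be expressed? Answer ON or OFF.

ON

Turanose is absent, so GorX is active.
Quinate is present, so IrpS is inactive.
No repressor is bound and GorX is active, so *gixP* is transcribed.
So GixP is produced and active.
Ni²⁺ is present, so HolP is inactive.
Rhamnulose is present, so ZorH is inactive.
Malonate is absent, so KulT is inactive.
Required activator KulT is absent, so *kosY* is not transcribed.
So KosY is not produced.
Activator GixP is present, so *orvH* is transcribed.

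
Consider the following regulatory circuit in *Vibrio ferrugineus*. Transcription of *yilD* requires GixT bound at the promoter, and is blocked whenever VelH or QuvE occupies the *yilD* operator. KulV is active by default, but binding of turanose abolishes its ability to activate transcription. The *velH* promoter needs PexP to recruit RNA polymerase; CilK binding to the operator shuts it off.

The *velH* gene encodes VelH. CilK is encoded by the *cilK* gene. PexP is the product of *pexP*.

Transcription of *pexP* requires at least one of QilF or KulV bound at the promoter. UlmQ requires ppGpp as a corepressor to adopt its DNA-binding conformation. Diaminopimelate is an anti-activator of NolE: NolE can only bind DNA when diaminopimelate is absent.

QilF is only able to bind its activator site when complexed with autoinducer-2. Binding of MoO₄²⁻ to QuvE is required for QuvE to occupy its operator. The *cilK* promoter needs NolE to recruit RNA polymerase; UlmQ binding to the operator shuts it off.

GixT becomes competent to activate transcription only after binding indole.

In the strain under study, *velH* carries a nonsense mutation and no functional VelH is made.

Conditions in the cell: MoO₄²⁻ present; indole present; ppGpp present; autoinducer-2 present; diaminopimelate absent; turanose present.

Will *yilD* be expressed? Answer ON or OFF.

OFF

VelH is non-functional in this strain, so it has no effect.
Indole is present, so GixT is active.
MoO₄²⁻ is present, so QuvE is active.
With repressor QuvE bound, *yilD* is not transcribed.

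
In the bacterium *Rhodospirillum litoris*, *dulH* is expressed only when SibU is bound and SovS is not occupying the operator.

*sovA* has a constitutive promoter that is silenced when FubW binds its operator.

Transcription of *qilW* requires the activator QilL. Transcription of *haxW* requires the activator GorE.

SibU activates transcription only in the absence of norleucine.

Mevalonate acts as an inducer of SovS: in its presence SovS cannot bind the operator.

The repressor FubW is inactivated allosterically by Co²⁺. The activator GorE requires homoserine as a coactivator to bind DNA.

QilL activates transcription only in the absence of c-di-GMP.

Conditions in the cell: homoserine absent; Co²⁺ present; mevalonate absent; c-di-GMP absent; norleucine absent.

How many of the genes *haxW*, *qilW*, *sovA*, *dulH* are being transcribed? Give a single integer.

2

Homoserine is absent, so GorE is inactive.
Required activator GorE is absent, so *haxW* is not transcribed.
→ *haxW* is OFF.
c-di-GMP is absent, so QilL is active.
No repressor is bound and QilL is active, so *qilW* is transcribed.
→ *qilW* is ON.
Co²⁺ is present, so FubW is inactive.
With no repressor bound, *sovA* is transcribed.
→ *sovA* is ON.
Mevalonate is absent, so SovS is active.
Norleucine is absent, so SibU is active.
With repressor SovS bound, *dulH* is not transcribed.
→ *dulH* is OFF.
2 of the 4 genes are transcribed.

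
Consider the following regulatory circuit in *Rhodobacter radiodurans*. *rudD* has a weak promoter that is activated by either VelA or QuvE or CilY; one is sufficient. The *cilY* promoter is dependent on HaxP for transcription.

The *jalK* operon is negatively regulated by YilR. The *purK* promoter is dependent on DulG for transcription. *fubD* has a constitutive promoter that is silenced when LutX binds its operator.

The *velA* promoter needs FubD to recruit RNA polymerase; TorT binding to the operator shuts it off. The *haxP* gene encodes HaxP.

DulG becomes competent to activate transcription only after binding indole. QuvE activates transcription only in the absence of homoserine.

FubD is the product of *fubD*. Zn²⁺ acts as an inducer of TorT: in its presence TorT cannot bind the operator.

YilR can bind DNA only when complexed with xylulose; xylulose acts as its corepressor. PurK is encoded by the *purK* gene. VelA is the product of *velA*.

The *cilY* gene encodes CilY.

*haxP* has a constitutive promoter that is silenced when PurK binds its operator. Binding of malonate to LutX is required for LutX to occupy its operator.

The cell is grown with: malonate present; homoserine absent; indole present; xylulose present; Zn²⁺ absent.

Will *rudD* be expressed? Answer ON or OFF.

ON

Malonate is present, so LutX is active.
With repressor LutX bound, *fubD* is not transcribed.
So FubD is not produced.
Zn²⁺ is absent, so TorT is active.
With repressor TorT bound, *velA* is not transcribed.
So VelA is not produced.
Homoserine is absent, so QuvE is active.
Indole is present, so DulG is active.
No repressor is bound and DulG is active, so *purK* is transcribed.
So PurK is produced and active.
With repressor PurK bound, *haxP* is not transcribed.
So HaxP is not produced.
Required activator HaxP is absent, so *cilY* is not transcribed.
So CilY is not produced.
Activator QuvE is present, so *rudD* is transcribed.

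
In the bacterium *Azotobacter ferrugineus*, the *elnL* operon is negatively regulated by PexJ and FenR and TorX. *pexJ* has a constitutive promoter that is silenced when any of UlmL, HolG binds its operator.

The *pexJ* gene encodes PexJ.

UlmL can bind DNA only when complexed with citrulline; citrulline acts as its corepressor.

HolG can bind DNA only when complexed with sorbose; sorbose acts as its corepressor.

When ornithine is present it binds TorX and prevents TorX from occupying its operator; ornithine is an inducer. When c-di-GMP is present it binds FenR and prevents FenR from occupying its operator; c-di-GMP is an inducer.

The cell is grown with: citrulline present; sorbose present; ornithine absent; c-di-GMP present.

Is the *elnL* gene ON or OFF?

OFF

Citrulline is present, so UlmL is active.
Sorbose is present, so HolG is active.
With repressor UlmL bound, *pexJ* is not transcribed.
So PexJ is not produced.
c-di-GMP is present, so FenR is inactive.
Ornithine is absent, so TorX is active.
With repressor TorX bound, *elnL* is not transcribed.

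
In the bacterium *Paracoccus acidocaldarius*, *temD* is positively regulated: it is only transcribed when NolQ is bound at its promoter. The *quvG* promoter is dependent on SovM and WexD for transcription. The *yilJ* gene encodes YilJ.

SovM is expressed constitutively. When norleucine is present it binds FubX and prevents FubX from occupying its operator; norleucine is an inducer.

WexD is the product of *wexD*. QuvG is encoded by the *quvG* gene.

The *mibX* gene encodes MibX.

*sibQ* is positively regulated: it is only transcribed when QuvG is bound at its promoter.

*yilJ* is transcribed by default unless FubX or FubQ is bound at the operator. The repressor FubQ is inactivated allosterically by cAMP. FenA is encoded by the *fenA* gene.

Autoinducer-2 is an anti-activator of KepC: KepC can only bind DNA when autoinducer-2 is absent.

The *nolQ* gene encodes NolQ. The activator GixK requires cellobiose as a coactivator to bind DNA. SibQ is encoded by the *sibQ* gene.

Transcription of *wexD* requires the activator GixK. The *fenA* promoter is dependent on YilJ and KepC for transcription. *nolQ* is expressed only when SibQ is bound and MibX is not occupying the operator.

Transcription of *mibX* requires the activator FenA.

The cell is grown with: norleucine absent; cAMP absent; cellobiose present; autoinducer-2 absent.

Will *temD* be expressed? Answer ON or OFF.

Norleucine is absent, so FubX is active.
cAMP is absent, so FubQ is active.
With repressor FubX bound, *yilJ* is not transcribed.
So YilJ is not produced.
Autoinducer-2 is absent, so KepC is active.
Required activator YilJ is absent, so *fenA* is not transcribed.
So FenA is not produced.
Required activator FenA is absent, so *mibX* is not transcribed.
So MibX is not produced.
SovM is produced constitutively and is active.
Cellobiose is present, so GixK is active.
No repressor is bound and GixK is active, so *wexD* is transcribed.
So WexD is produced and active.
No repressor is bound and SovM and WexD are active, so *quvG* is transcribed.
So QuvG is produced and active.
No repressor is bound and QuvG is active, so *sibQ* is transcribed.
So SibQ is produced and active.
No repressor is bound and SibQ is active, so *nolQ* is transcribed.
So NolQ is produced and active.
No repressor is bound and NolQ is active, so *temD* is transcribed.

ON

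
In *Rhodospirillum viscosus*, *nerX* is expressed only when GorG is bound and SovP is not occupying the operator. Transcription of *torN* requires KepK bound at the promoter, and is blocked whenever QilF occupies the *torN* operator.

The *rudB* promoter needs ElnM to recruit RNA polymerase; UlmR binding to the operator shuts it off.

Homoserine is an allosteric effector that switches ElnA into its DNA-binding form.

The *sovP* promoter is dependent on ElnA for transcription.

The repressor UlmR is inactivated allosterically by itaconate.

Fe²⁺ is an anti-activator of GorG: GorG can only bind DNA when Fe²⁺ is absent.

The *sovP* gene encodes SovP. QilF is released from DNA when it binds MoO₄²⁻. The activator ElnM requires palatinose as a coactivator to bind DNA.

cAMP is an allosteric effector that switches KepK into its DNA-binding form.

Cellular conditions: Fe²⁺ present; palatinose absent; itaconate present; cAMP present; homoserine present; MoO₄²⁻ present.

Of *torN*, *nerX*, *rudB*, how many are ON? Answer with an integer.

MoO₄²⁻ is present, so QilF is inactive.
cAMP is present, so KepK is active.
No repressor is bound and KepK is active, so *torN* is transcribed.
→ *torN* is ON.
Fe²⁺ is present, so GorG is inactive.
Homoserine is present, so ElnA is active.
No repressor is bound and ElnA is active, so *sovP* is transcribed.
So SovP is produced and active.
With repressor SovP bound, *nerX* is not transcribed.
→ *nerX* is OFF.
Itaconate is present, so UlmR is inactive.
Palatinose is absent, so ElnM is inactive.
Required activator ElnM is absent, so *rudB* is not transcribed.
→ *rudB* is OFF.
1 of the 3 genes is transcribed.

1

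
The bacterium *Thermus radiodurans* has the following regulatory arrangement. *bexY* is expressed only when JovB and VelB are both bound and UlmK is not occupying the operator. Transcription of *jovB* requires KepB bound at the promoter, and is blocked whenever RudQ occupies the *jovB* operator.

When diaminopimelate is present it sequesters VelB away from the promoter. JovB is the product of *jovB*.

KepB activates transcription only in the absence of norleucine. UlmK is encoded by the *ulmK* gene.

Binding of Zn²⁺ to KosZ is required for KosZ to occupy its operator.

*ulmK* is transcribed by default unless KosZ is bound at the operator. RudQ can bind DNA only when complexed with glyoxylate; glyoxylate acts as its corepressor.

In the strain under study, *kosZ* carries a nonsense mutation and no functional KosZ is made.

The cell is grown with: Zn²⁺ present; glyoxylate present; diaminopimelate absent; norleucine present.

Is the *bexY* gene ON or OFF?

OFF

Glyoxylate is present, so RudQ is active.
Norleucine is present, so KepB is inactive.
With repressor RudQ bound, *jovB* is not transcribed.
So JovB is not produced.
Diaminopimelate is absent, so VelB is active.
KosZ is non-functional in this strain, so it has no effect.
With no repressor bound, *ulmK* is transcribed.
So UlmK is produced and active.
With repressor UlmK bound, *bexY* is not transcribed.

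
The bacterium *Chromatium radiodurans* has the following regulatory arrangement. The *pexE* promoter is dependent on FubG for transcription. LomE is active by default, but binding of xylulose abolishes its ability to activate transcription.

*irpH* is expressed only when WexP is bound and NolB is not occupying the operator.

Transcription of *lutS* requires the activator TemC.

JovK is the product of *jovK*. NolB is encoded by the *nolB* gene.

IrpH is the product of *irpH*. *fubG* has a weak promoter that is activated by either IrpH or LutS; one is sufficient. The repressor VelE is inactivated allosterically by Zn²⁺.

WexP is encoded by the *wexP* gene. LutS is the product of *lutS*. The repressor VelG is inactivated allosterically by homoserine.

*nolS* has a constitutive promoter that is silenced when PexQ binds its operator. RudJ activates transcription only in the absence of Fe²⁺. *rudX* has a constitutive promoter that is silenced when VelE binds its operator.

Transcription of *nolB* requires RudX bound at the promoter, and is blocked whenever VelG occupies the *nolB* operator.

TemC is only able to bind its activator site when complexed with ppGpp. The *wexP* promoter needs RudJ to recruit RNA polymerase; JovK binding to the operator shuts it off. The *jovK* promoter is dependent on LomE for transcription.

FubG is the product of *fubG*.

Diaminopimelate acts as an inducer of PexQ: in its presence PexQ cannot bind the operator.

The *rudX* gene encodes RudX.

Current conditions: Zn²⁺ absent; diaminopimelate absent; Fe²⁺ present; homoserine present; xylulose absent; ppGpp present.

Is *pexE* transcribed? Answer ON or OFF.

Xylulose is absent, so LomE is active.
No repressor is bound and LomE is active, so *jovK* is transcribed.
So JovK is produced and active.
Fe²⁺ is present, so RudJ is inactive.
With repressor JovK bound, *wexP* is not transcribed.
So WexP is not produced.
Zn²⁺ is absent, so VelE is active.
With repressor VelE bound, *rudX* is not transcribed.
So RudX is not produced.
Homoserine is present, so VelG is inactive.
Required activator RudX is absent, so *nolB* is not transcribed.
So NolB is not produced.
Required activator WexP is absent, so *irpH* is not transcribed.
So IrpH is not produced.
ppGpp is present, so TemC is active.
No repressor is bound and TemC is active, so *lutS* is transcribed.
So LutS is produced and active.
Activator LutS is present, so *fubG* is transcribed.
So FubG is produced and active.
No repressor is bound and FubG is active, so *pexE* is transcribed.

ON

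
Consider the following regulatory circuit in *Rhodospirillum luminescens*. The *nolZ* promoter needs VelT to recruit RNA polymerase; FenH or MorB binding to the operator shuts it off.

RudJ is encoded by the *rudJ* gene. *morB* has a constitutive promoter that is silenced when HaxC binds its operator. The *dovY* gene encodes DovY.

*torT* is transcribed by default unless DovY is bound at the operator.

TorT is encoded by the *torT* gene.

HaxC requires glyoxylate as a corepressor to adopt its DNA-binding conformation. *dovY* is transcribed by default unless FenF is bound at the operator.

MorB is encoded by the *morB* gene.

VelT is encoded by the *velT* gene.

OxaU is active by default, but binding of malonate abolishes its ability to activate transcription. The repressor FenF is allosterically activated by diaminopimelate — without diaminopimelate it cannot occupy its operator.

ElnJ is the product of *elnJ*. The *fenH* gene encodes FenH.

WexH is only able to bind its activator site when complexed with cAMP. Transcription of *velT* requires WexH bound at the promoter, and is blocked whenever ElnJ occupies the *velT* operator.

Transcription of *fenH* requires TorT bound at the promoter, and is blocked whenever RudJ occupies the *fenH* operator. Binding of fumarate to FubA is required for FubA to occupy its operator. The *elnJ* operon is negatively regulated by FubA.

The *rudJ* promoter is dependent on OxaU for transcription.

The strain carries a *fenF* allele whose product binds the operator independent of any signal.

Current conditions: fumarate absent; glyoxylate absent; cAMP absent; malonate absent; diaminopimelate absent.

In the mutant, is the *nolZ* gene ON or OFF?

Malonate is absent, so OxaU is active.
No repressor is bound and OxaU is active, so *rudJ* is transcribed.
So RudJ is produced and active.
FenF is constitutively active in this strain.
With repressor FenF bound, *dovY* is not transcribed.
So DovY is not produced.
With no repressor bound, *torT* is transcribed.
So TorT is produced and active.
With repressor RudJ bound, *fenH* is not transcribed.
So FenH is not produced.
cAMP is absent, so WexH is inactive.
Fumarate is absent, so FubA is inactive.
With no repressor bound, *elnJ* is transcribed.
So ElnJ is produced and active.
With repressor ElnJ bound, *velT* is not transcribed.
So VelT is not produced.
Glyoxylate is absent, so HaxC is inactive.
With no repressor bound, *morB* is transcribed.
So MorB is produced and active.
With repressor MorB bound, *nolZ* is not transcribed.

OFF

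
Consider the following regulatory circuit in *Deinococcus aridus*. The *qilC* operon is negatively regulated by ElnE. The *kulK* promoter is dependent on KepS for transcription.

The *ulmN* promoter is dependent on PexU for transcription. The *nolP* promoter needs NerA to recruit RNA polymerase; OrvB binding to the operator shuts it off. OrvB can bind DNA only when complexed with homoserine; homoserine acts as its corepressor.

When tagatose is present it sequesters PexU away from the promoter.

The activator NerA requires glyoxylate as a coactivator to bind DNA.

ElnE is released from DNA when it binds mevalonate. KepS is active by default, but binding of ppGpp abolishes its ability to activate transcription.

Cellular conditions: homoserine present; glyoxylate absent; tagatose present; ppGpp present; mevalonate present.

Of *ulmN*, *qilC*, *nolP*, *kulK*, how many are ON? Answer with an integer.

1

Tagatose is present, so PexU is inactive.
Required activator PexU is absent, so *ulmN* is not transcribed.
→ *ulmN* is OFF.
Mevalonate is present, so ElnE is inactive.
With no repressor bound, *qilC* is transcribed.
→ *qilC* is ON.
Homoserine is present, so OrvB is active.
Glyoxylate is absent, so NerA is inactive.
With repressor OrvB bound, *nolP* is not transcribed.
→ *nolP* is OFF.
ppGpp is present, so KepS is inactive.
Required activator KepS is absent, so *kulK* is not transcribed.
→ *kulK* is OFF.
1 of the 4 genes is transcribed.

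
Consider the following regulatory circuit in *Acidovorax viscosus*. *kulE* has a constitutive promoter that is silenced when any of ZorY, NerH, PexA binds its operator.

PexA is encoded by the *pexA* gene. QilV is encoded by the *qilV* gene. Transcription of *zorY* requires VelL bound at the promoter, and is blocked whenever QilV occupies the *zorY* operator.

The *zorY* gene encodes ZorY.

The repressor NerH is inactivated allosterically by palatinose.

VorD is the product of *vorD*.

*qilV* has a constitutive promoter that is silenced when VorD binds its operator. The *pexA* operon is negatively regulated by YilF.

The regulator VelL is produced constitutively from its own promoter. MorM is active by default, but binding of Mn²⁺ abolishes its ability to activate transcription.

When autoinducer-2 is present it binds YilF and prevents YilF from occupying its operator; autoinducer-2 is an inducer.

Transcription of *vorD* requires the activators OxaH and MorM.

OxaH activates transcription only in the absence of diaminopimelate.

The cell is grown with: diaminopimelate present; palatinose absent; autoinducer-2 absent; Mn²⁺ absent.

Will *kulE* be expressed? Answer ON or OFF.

Diaminopimelate is present, so OxaH is inactive.
Mn²⁺ is absent, so MorM is active.
Required activator OxaH is absent, so *vorD* is not transcribed.
So VorD is not produced.
With no repressor bound, *qilV* is transcribed.
So QilV is produced and active.
VelL is produced constitutively and is active.
With repressor QilV bound, *zorY* is not transcribed.
So ZorY is not produced.
Palatinose is absent, so NerH is active.
Autoinducer-2 is absent, so YilF is active.
With repressor YilF bound, *pexA* is not transcribed.
So PexA is not produced.
With repressor NerH bound, *kulE* is not transcribed.

OFF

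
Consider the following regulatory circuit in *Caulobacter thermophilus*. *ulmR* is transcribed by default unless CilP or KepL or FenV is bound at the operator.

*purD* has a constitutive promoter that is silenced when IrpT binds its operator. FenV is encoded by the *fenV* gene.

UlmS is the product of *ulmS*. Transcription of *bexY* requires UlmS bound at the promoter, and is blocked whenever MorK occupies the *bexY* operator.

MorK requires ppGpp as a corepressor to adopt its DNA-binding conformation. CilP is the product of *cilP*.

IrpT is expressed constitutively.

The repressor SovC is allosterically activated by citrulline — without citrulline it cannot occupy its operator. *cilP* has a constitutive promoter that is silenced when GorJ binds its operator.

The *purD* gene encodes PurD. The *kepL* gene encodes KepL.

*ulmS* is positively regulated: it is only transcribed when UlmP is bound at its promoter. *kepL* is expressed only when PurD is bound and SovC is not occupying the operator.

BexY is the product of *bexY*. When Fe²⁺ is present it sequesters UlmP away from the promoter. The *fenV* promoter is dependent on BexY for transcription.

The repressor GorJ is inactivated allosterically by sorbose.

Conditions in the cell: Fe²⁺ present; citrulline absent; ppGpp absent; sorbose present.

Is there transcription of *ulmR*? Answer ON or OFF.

OFF

Sorbose is present, so GorJ is inactive.
With no repressor bound, *cilP* is transcribed.
So CilP is produced and active.
Citrulline is absent, so SovC is inactive.
IrpT is produced constitutively and is active.
With repressor IrpT bound, *purD* is not transcribed.
So PurD is not produced.
Required activator PurD is absent, so *kepL* is not transcribed.
So KepL is not produced.
Fe²⁺ is present, so UlmP is inactive.
Required activator UlmP is absent, so *ulmS* is not transcribed.
So UlmS is not produced.
ppGpp is absent, so MorK is inactive.
Required activator UlmS is absent, so *bexY* is not transcribed.
So BexY is not produced.
Required activator BexY is absent, so *fenV* is not transcribed.
So FenV is not produced.
With repressor CilP bound, *ulmR* is not transcribed.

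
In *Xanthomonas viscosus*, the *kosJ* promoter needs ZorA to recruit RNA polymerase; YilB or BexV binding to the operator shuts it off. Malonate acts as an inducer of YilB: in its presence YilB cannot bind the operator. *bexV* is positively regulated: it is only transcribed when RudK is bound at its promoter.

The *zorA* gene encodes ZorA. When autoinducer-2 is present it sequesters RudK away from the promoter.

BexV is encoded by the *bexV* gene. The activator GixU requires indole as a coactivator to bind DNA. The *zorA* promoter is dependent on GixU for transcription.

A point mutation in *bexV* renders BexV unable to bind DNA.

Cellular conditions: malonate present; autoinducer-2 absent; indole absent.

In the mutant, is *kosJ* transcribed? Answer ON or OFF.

OFF

Malonate is present, so YilB is inactive.
Indole is absent, so GixU is inactive.
Required activator GixU is absent, so *zorA* is not transcribed.
So ZorA is not produced.
BexV is non-functional in this strain, so it has no effect.
Required activator ZorA is absent, so *kosJ* is not transcribed.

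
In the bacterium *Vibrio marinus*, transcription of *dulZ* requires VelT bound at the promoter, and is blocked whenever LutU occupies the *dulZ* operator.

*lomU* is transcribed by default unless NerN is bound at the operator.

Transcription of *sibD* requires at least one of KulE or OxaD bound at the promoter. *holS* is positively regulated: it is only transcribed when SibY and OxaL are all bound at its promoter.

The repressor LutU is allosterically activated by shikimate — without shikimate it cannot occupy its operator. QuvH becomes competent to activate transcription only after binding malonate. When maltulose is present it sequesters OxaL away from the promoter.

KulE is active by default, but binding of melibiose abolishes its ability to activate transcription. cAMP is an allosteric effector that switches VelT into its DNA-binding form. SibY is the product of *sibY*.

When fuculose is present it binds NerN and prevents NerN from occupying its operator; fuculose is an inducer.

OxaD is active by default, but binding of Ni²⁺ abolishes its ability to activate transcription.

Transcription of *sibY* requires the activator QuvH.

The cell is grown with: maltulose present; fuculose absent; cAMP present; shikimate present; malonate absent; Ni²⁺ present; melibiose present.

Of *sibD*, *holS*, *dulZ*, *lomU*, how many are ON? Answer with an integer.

0

Melibiose is present, so KulE is inactive.
Ni²⁺ is present, so OxaD is inactive.
No activator is available at the *sibD* promoter, so *sibD* is not transcribed.
→ *sibD* is OFF.
Malonate is absent, so QuvH is inactive.
Required activator QuvH is absent, so *sibY* is not transcribed.
So SibY is not produced.
Maltulose is present, so OxaL is inactive.
Required activator SibY is absent, so *holS* is not transcribed.
→ *holS* is OFF.
cAMP is present, so VelT is active.
Shikimate is present, so LutU is active.
With repressor LutU bound, *dulZ* is not transcribed.
→ *dulZ* is OFF.
Fuculose is absent, so NerN is active.
With repressor NerN bound, *lomU* is not transcribed.
→ *lomU* is OFF.
0 of the 4 genes are transcribed.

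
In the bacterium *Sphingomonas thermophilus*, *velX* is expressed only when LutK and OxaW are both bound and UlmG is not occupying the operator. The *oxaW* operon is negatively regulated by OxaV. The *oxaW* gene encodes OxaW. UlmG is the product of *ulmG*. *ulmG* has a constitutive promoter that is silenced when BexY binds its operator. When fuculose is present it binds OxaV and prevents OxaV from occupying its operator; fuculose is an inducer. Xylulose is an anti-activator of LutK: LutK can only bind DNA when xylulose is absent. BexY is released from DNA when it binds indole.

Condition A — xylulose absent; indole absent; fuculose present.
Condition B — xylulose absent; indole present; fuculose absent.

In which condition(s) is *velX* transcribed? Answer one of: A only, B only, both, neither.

A only

Condition A:
Xylulose is absent, so LutK is active.
Indole is absent, so BexY is active.
With repressor BexY bound, *ulmG* is not transcribed.
So UlmG is not produced.
Fuculose is present, so OxaV is inactive.
With no repressor bound, *oxaW* is transcribed.
So OxaW is produced and active.
No repressor is bound and LutK and OxaW are active, so *velX* is transcribed.
→ *velX* is ON in A.
Condition B:
Xylulose is absent, so LutK is active.
Indole is present, so BexY is inactive.
With no repressor bound, *ulmG* is transcribed.
So UlmG is produced and active.
Fuculose is absent, so OxaV is active.
With repressor OxaV bound, *oxaW* is not transcribed.
So OxaW is not produced.
With repressor UlmG bound, *velX* is not transcribed.
→ *velX* is OFF in B.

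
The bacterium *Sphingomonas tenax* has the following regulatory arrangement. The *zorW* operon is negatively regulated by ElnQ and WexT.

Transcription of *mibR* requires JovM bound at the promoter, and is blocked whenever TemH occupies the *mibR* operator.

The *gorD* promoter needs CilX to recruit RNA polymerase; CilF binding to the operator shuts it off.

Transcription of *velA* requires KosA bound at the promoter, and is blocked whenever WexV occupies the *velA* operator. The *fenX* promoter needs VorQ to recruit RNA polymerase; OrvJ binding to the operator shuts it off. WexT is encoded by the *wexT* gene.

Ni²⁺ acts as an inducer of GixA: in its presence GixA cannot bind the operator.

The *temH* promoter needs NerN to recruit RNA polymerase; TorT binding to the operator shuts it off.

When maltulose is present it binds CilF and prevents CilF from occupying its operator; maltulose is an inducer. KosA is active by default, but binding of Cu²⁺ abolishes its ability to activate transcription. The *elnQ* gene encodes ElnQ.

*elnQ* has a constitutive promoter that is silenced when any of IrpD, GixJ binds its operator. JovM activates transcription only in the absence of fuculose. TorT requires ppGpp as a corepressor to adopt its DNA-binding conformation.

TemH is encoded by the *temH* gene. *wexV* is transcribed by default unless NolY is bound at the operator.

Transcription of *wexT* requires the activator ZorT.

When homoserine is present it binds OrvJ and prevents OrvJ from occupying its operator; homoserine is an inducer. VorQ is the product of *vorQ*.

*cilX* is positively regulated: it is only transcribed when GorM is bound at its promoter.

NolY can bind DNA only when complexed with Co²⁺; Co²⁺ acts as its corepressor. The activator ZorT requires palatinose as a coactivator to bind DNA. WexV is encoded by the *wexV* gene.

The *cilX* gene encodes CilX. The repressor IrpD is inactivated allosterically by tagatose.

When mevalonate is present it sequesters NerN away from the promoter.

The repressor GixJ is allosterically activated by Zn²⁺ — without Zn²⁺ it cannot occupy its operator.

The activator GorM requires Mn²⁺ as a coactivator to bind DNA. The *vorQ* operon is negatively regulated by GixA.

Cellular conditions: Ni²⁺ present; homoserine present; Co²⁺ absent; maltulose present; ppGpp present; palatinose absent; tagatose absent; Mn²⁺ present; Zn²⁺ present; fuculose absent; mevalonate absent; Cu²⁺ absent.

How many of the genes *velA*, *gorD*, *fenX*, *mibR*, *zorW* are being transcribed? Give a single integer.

Co²⁺ is absent, so NolY is inactive.
With no repressor bound, *wexV* is transcribed.
So WexV is produced and active.
Cu²⁺ is absent, so KosA is active.
With repressor WexV bound, *velA* is not transcribed.
→ *velA* is OFF.
Maltulose is present, so CilF is inactive.
Mn²⁺ is present, so GorM is active.
No repressor is bound and GorM is active, so *cilX* is transcribed.
So CilX is produced and active.
No repressor is bound and CilX is active, so *gorD* is transcribed.
→ *gorD* is ON.
Ni²⁺ is present, so GixA is inactive.
With no repressor bound, *vorQ* is transcribed.
So VorQ is produced and active.
Homoserine is present, so OrvJ is inactive.
No repressor is bound and VorQ is active, so *fenX* is transcribed.
→ *fenX* is ON.
Fuculose is absent, so JovM is active.
ppGpp is present, so TorT is active.
Mevalonate is absent, so NerN is active.
With repressor TorT bound, *temH* is not transcribed.
So TemH is not produced.
No repressor is bound and JovM is active, so *mibR* is transcribed.
→ *mibR* is ON.
Tagatose is absent, so IrpD is active.
Zn²⁺ is present, so GixJ is active.
With repressor IrpD bound, *elnQ* is not transcribed.
So ElnQ is not produced.
Palatinose is absent, so ZorT is inactive.
Required activator ZorT is absent, so *wexT* is not transcribed.
So WexT is not produced.
With no repressor bound, *zorW* is transcribed.
→ *zorW* is ON.
4 of the 5 genes are transcribed.

4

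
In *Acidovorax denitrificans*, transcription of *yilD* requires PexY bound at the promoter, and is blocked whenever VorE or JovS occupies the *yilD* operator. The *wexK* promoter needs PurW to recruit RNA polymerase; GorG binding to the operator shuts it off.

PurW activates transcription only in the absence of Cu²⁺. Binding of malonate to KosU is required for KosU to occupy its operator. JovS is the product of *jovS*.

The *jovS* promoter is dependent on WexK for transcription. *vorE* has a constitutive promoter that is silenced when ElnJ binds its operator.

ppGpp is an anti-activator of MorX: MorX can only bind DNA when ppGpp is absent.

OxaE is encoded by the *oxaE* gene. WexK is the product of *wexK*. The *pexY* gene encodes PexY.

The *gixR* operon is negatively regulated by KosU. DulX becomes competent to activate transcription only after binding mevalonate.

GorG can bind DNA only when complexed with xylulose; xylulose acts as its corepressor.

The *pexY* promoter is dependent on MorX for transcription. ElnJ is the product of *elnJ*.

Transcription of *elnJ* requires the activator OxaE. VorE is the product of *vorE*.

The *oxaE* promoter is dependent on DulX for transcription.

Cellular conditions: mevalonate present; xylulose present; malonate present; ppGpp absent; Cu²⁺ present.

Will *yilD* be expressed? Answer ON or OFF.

ON

ppGpp is absent, so MorX is active.
No repressor is bound and MorX is active, so *pexY* is transcribed.
So PexY is produced and active.
Mevalonate is present, so DulX is active.
No repressor is bound and DulX is active, so *oxaE* is transcribed.
So OxaE is produced and active.
No repressor is bound and OxaE is active, so *elnJ* is transcribed.
So ElnJ is produced and active.
With repressor ElnJ bound, *vorE* is not transcribed.
So VorE is not produced.
Xylulose is present, so GorG is active.
Cu²⁺ is present, so PurW is inactive.
With repressor GorG bound, *wexK* is not transcribed.
So WexK is not produced.
Required activator WexK is absent, so *jovS* is not transcribed.
So JovS is not produced.
No repressor is bound and PexY is active, so *yilD* is transcribed.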